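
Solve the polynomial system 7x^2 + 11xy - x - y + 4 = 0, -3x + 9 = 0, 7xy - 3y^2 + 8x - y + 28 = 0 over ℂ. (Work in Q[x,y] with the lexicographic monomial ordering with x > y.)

Compute a lex Gröbner basis by Buchberger's algorithm.
f_1 = 7x^2 + 11xy - x - y + 4, LT = x^2.
f_2 = -3x + 9, LT = x.
f_3 = 7xy + 8x - 3y^2 - y + 28, LT = xy.

S(f_1,f_2): lcm = x^2. S = 11/7xy + 20/7x - 1/7y + 4/7.
  reduce S modulo (f_1, f_2, f_3):
  remainder 32/7y + 64/7 ≠ 0; add h_4 = 32/7y + 64/7 to the basis.

The other S-polynomials (S(f_1,f_3), S(f_2,f_3), S(f_1,h_4), S(f_2,h_4), S(f_3,h_4)) all reduce to 0 modulo the current basis, so we have a Gröbner basis.
Inter-reduce: drop elements whose leading term is divisible by another's, tail-reduce, and make monic.
Reduced Gröbner basis: {x - 3, y + 2}.

A lex Gröbner basis eliminates variables successively. Here y + 2 depends only on y, with roots {-2}; lifting each root through the earlier basis elements recovers the full solutions.
  y = -2: the earlier basis element becomes x - 3 = 0, giving x = 3 — point (3, -2).

{(3, -2)}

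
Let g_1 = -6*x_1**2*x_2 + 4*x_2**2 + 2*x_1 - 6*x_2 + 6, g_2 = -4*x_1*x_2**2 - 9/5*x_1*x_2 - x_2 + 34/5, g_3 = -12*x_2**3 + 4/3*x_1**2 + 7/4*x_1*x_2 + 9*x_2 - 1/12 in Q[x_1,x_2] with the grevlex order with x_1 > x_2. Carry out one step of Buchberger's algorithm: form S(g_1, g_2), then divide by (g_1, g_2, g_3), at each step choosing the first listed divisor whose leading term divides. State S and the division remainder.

lcm(LM(g_1), LM(g_2)) = x_1**2*x_2**2.
S = (lcm/LT(g_1))·g_1 − (lcm/LT(g_2))·g_2 = -9/20*x_1**2*x_2 - 2/3*x_2**3 - 7/12*x_1*x_2 + x_2**2 + 17/10*x_1 - x_2.
Reduce S modulo (g_1, g_2, g_3) in that order:
  leading term x_1**2*x_2: subtract (3/40)·g_1 from -9/20*x_1**2*x_2 - 2/3*x_2**3 - 7/12*x_1*x_2 + x_2**2 + 17/10*x_1 - x_2 → -2/3*x_2**3 - 7/12*x_1*x_2 + 7/10*x_2**2 + 31/20*x_1 - 11/20*x_2 - 9/20
  leading term x_2**3: subtract (1/18)·g_3 from -2/3*x_2**3 - 7/12*x_1*x_2 + 7/10*x_2**2 + 31/20*x_1 - 11/20*x_2 - 9/20 → -2/27*x_1**2 - 49/72*x_1*x_2 + 7/10*x_2**2 + 31/20*x_1 - 21/20*x_2 - 481/1080
  leading term x_1**2: no divisor's leading term divides it; move -2/27*x_1**2 to the remainder.
  leading term x_1*x_2: no divisor's leading term divides it; move -49/72*x_1*x_2 to the remainder.
  leading term x_2**2: no divisor's leading term divides it; move 7/10*x_2**2 to the remainder.
  leading term x_1: no divisor's leading term divides it; move 31/20*x_1 to the remainder.
  leading term x_2: no divisor's leading term divides it; move -21/20*x_2 to the remainder.
  leading term 1: no divisor's leading term divides it; move -481/1080 to the remainder.
The remainder -2/27*x_1**2 - 49/72*x_1*x_2 + 7/10*x_2**2 + 31/20*x_1 - 21/20*x_2 - 481/1080 is nonzero, so it would be added as the next basis element.

S(g_1, g_2) = -9/20*x_1**2*x_2 - 2/3*x_2**3 - 7/12*x_1*x_2 + x_2**2 + 17/10*x_1 - x_2; remainder on division = -2/27*x_1**2 - 49/72*x_1*x_2 + 7/10*x_2**2 + 31/20*x_1 - 21/20*x_2 - 481/1080.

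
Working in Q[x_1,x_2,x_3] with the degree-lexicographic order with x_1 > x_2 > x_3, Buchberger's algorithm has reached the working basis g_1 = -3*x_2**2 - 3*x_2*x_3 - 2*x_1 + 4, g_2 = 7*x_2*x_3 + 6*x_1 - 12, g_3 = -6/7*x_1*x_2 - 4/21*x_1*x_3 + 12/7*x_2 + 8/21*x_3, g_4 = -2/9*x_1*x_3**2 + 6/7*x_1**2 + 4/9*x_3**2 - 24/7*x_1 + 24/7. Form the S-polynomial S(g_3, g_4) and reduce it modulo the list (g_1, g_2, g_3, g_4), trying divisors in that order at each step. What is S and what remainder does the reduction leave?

lcm(LM(g_3), LM(g_4)) = x_1*x_2*x_3**2.
S = (lcm/LT(g_3))·g_3 − (lcm/LT(g_4))·g_4 = 2/9*x_1*x_3**3 + 27/7*x_1**2*x_2 - 4/9*x_3**3 - 108/7*x_1*x_2 + 108/7*x_2.
Reduce S modulo (g_1, g_2, g_3, g_4) in that order:
  leading term x_1*x_3**3: subtract (-x_3)·g_4 from 2/9*x_1*x_3**3 + 27/7*x_1**2*x_2 - 4/9*x_3**3 - 108/7*x_1*x_2 + 108/7*x_2 → 27/7*x_1**2*x_2 + 6/7*x_1**2*x_3 - 108/7*x_1*x_2 - 24/7*x_1*x_3 + 108/7*x_2 + 24/7*x_3
  leading term x_1**2*x_2: subtract (-9/2*x_1)·g_3 from 27/7*x_1**2*x_2 + 6/7*x_1**2*x_3 - 108/7*x_1*x_2 - 24/7*x_1*x_3 + 108/7*x_2 + 24/7*x_3 → -54/7*x_1*x_2 - 12/7*x_1*x_3 + 108/7*x_2 + 24/7*x_3
  leading term x_1*x_2: subtract (9)·g_3 from -54/7*x_1*x_2 - 12/7*x_1*x_3 + 108/7*x_2 + 24/7*x_3 → 0
The remainder is 0, so this S-polynomial contributes no new basis element.

S(g_3, g_4) = 2/9*x_1*x_3**3 + 27/7*x_1**2*x_2 - 4/9*x_3**3 - 108/7*x_1*x_2 + 108/7*x_2; remainder on division = 0.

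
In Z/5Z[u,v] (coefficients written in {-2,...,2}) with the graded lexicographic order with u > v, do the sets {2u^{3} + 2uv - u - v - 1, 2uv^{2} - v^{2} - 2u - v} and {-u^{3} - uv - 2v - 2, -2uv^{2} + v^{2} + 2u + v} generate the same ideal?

Equality of ideals is decidable: compute both reduced Gröbner bases (unique for the ordering) and check whether they agree.
Buchberger on the first generating set:
f_1 = 2u^{3} + 2uv - u - v - 1, LT = u^{3}.
f_2 = 2uv^{2} - v^{2} - 2u - v, LT = uv^{2}.

S(f_1,f_2): lcm = u^{3}v^{2}. S = -2u^{2}v^{2} + uv^{3} + u^{3} - 2u^{2}v + 2uv^{2} + 2v^{3} + 2v^{2}.
  leading term u^{2}v^{2}: subtract (-u)·f_2 from -2u^{2}v^{2} + uv^{3} + u^{3} - 2u^{2}v + 2uv^{2} + 2v^{3} + 2v^{2} → uv^{3} + u^{3} - 2u^{2}v + uv^{2} + 2v^{3} - 2u^{2} - uv + 2v^{2}
  leading term uv^{3}: subtract (-2v)·f_2 from uv^{3} + u^{3} - 2u^{2}v + uv^{2} + 2v^{3} - 2u^{2} - uv + 2v^{2} → u^{3} - 2u^{2}v + uv^{2} - 2u^{2}
  leading term u^{3}: subtract (-2)·f_1 from u^{3} - 2u^{2}v + uv^{2} - 2u^{2} → -2u^{2}v + uv^{2} - 2u^{2} - uv - 2u - 2v - 2
  leading term u^{2}v: no divisor's leading term divides it; move -2u^{2}v to the remainder.
  leading term uv^{2}: subtract (-2)·f_2 from uv^{2} - 2u^{2} - uv - 2u - 2v - 2 → -2u^{2} - uv - 2v^{2} - u + v - 2
  leading term u^{2}: no divisor's leading term divides it; move -2u^{2} to the remainder.
  leading term uv: no divisor's leading term divides it; move -uv to the remainder.
  leading term v^{2}: no divisor's leading term divides it; move -2v^{2} to the remainder.
  leading term u: no divisor's leading term divides it; move -u to the remainder.
  leading term v: no divisor's leading term divides it; move v to the remainder.
  leading term 1: no divisor's leading term divides it; move -2 to the remainder.
  remainder -2u^{2}v - 2u^{2} - uv - 2v^{2} - u + v - 2 ≠ 0; add g_3 = -2u^{2}v - 2u^{2} - uv - 2v^{2} - u + v - 2 to the basis.

S(f_2,g_3): lcm = u^{2}v^{2}. S = -u^{2}v - uv^{2} - v^{3} - u^{2} - uv - 2v^{2} - v.
  leading term u^{2}v: subtract (-2)·g_3 from -u^{2}v - uv^{2} - v^{3} - u^{2} - uv - 2v^{2} - v → -uv^{2} - v^{3} + 2uv - v^{2} - 2u + v + 1
  leading term uv^{2}: subtract (2)·f_2 from -uv^{2} - v^{3} + 2uv - v^{2} - 2u + v + 1 → -v^{3} + 2uv + v^{2} + 2u - 2v + 1
  leading term v^{3}: no divisor's leading term divides it; move -v^{3} to the remainder.
  leading term uv: no divisor's leading term divides it; move 2uv to the remainder.
  leading term v^{2}: no divisor's leading term divides it; move v^{2} to the remainder.
  leading term u: no divisor's leading term divides it; move 2u to the remainder.
  leading term v: no divisor's leading term divides it; move -2v to the remainder.
  leading term 1: no divisor's leading term divides it; move 1 to the remainder.
  remainder -v^{3} + 2uv + v^{2} + 2u - 2v + 1 ≠ 0; add g_4 = -v^{3} + 2uv + v^{2} + 2u - 2v + 1 to the basis.

The other S-polynomials (S(f_1,g_3), S(f_1,g_4), S(f_2,g_4), S(g_3,g_4)) all reduce to 0 modulo the current basis, so we have a Gröbner basis.
Inter-reduce: drop elements whose leading term is divisible by another's, tail-reduce, and make monic.
Reduced Gröbner basis: {u^{3} + uv + 2u + 2v + 2, u^{2}v + u^{2} - 2uv + v^{2} - 2u + 2v + 1, uv^{2} + 2v^{2} - u + 2v, v^{3} - 2uv - v^{2} - 2u + 2v - 1}.

Buchberger on the second generating set:
h_1 = -u^{3} - uv - 2v - 2, LT = u^{3}.
h_2 = -2uv^{2} + v^{2} + 2u + v, LT = uv^{2}.

S(h_1,h_2): lcm = u^{3}v^{2}. S = -2u^{2}v^{2} + uv^{3} + u^{3} - 2u^{2}v + 2v^{3} + 2v^{2}.
  leading term u^{2}v^{2}: subtract (u)·h_2 from -2u^{2}v^{2} + uv^{3} + u^{3} - 2u^{2}v + 2v^{3} + 2v^{2} → uv^{3} + u^{3} - 2u^{2}v - uv^{2} + 2v^{3} - 2u^{2} - uv + 2v^{2}
  leading term uv^{3}: subtract (2v)·h_2 from uv^{3} + u^{3} - 2u^{2}v - uv^{2} + 2v^{3} - 2u^{2} - uv + 2v^{2} → u^{3} - 2u^{2}v - uv^{2} - 2u^{2}
  leading term u^{3}: subtract (-1)·h_1 from u^{3} - 2u^{2}v - uv^{2} - 2u^{2} → -2u^{2}v - uv^{2} - 2u^{2} - uv - 2v - 2
  leading term u^{2}v: no divisor's leading term divides it; move -2u^{2}v to the remainder.
  leading term uv^{2}: subtract (-2)·h_2 from -uv^{2} - 2u^{2} - uv - 2v - 2 → -2u^{2} - uv + 2v^{2} - u - 2
  leading term u^{2}: no divisor's leading term divides it; move -2u^{2} to the remainder.
  leading term uv: no divisor's leading term divides it; move -uv to the remainder.
  leading term v^{2}: no divisor's leading term divides it; move 2v^{2} to the remainder.
  leading term u: no divisor's leading term divides it; move -u to the remainder.
  leading term 1: no divisor's leading term divides it; move -2 to the remainder.
  remainder -2u^{2}v - 2u^{2} - uv + 2v^{2} - u - 2 ≠ 0; add k_3 = -2u^{2}v - 2u^{2} - uv + 2v^{2} - u - 2 to the basis.

S(h_2,k_3): lcm = u^{2}v^{2}. S = -u^{2}v - uv^{2} + v^{3} - u^{2} - uv - v.
  leading term u^{2}v: subtract (-2)·k_3 from -u^{2}v - uv^{2} + v^{3} - u^{2} - uv - v → -uv^{2} + v^{3} + 2uv - v^{2} - 2u - v + 1
  leading term uv^{2}: subtract (-2)·h_2 from -uv^{2} + v^{3} + 2uv - v^{2} - 2u - v + 1 → v^{3} + 2uv + v^{2} + 2u + v + 1
  leading term v^{3}: no divisor's leading term divides it; move v^{3} to the remainder.
  leading term uv: no divisor's leading term divides it; move 2uv to the remainder.
  leading term v^{2}: no divisor's leading term divides it; move v^{2} to the remainder.
  leading term u: no divisor's leading term divides it; move 2u to the remainder.
  leading term v: no divisor's leading term divides it; move v to the remainder.
  leading term 1: no divisor's leading term divides it; move 1 to the remainder.
  remainder v^{3} + 2uv + v^{2} + 2u + v + 1 ≠ 0; add k_4 = v^{3} + 2uv + v^{2} + 2u + v + 1 to the basis.

The other S-polynomials (S(h_1,k_3), S(h_1,k_4), S(h_2,k_4), S(k_3,k_4)) all reduce to 0 modulo the current basis, so we have a Gröbner basis.
Inter-reduce: drop elements whose leading term is divisible by another's, tail-reduce, and make monic.
Reduced Gröbner basis: {u^{3} + uv + 2v + 2, u^{2}v + u^{2} - 2uv - v^{2} - 2u + 1, uv^{2} + 2v^{2} - u + 2v, v^{3} + 2uv + v^{2} + 2u + v + 1}.

These differ, so the ideals are not equal.

No, the ideals differ.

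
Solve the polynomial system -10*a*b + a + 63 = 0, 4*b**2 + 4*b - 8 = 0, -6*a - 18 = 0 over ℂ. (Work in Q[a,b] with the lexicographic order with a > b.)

{(-3, -2)}

Compute a lex Gröbner basis by Buchberger's algorithm.
f_1 = -10*a*b + a + 63, LT = a*b.
f_2 = 4*b**2 + 4*b - 8, LT = b**2.
f_3 = -6*a - 18, LT = a.

S(f_1,f_2): lcm = a*b**2. S = -11/10*a*b + 2*a - 63/10*b.
  reduce S modulo (f_1, f_2, f_3):
  remainder -63/10*b - 63/5 ≠ 0; add h_4 = -63/10*b - 63/5 to the basis.

The other S-polynomials (S(f_1,f_3), S(f_2,f_3), S(f_1,h_4), S(f_2,h_4), S(f_3,h_4)) all reduce to 0 modulo the current basis, so we have a Gröbner basis.
Inter-reduce: drop elements whose leading term is divisible by another's, tail-reduce, and make monic.
Reduced Gröbner basis: {a + 3, b + 2}.

From the last basis element, b + 2 = 0, so b takes values in {-2}. Each choice, substituted upward through the basis, yields the corresponding point(s) of the solution set.
  b = -2: the earlier basis element becomes a + 3 = 0, giving a = -3 — point (-3, -2).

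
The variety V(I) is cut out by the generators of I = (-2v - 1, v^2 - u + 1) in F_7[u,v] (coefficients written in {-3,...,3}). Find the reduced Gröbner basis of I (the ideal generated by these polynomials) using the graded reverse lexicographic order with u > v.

G = {u - 3, v - 3}

f_1 = -2v - 1, LT = v.
f_2 = v^2 - u + 1, LT = v^2.

S(f_1,f_2): lcm = v^2. S = u - 3v - 1.
  leading term u: no divisor's leading term divides it; move u to the remainder.
  leading term v: subtract (-2)·f_1 from -3v - 1 → -3
  leading term 1: no divisor's leading term divides it; move -3 to the remainder.
  remainder u - 3 ≠ 0; add g_3 = u - 3 to the basis.

The other S-polynomials (S(f_1,g_3), S(f_2,g_3)) all reduce to 0 modulo the current basis, so we have a Gröbner basis.
Inter-reduce: drop elements whose leading term is divisible by another's, tail-reduce, and make monic.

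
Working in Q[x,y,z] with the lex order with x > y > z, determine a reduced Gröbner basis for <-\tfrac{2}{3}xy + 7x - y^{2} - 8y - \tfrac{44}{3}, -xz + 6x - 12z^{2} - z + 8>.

G = {xy - \tfrac{21}{2}x + \tfrac{3}{2}y^{2} + 12y + 22, xz - 6x + 12z^{2} + z - 8, y^{2}z - 6y^{2} - 8yz^{2} + \tfrac{22}{3}yz - \tfrac{128}{3}y + 84z^{2} + \tfrac{65}{3}z - 144}

This is the nonlinear analogue of row-reducing a linear system.

f_1 = -\tfrac{2}{3}xy + 7x - y^{2} - 8y - \tfrac{44}{3}, LT = xy.
f_2 = -xz + 6x - 12z^{2} - z + 8, LT = xz.

S(f_1,f_2): lcm = xyz. S = 6xy - \tfrac{21}{2}xz + \tfrac{3}{2}y^{2}z - 12yz^{2} + 11yz + 8y + 22z.
  leading term xy: subtract (-9)·f_1 from 6xy - \tfrac{21}{2}xz + \tfrac{3}{2}y^{2}z - 12yz^{2} + 11yz + 8y + 22z → -\tfrac{21}{2}xz + 63x + \tfrac{3}{2}y^{2}z - 9y^{2} - 12yz^{2} + 11yz - 64y + 22z - 132
  leading term xz: subtract (\tfrac{21}{2})·f_2 from -\tfrac{21}{2}xz + 63x + \tfrac{3}{2}y^{2}z - 9y^{2} - 12yz^{2} + 11yz - 64y + 22z - 132 → \tfrac{3}{2}y^{2}z - 9y^{2} - 12yz^{2} + 11yz - 64y + 126z^{2} + \tfrac{65}{2}z - 216
  leading term y^{2}z: no divisor's leading term divides it; move \tfrac{3}{2}y^{2}z to the remainder.
  leading term y^{2}: no divisor's leading term divides it; move -9y^{2} to the remainder.
  leading term yz^{2}: no divisor's leading term divides it; move -12yz^{2} to the remainder.
  leading term yz: no divisor's leading term divides it; move 11yz to the remainder.
  leading term y: no divisor's leading term divides it; move -64y to the remainder.
  leading term z^{2}: no divisor's leading term divides it; move 126z^{2} to the remainder.
  leading term z: no divisor's leading term divides it; move \tfrac{65}{2}z to the remainder.
  leading term 1: no divisor's leading term divides it; move -216 to the remainder.
  remainder \tfrac{3}{2}y^{2}z - 9y^{2} - 12yz^{2} + 11yz - 64y + 126z^{2} + \tfrac{65}{2}z - 216 ≠ 0; add g_3 = \tfrac{3}{2}y^{2}z - 9y^{2} - 12yz^{2} + 11yz - 64y + 126z^{2} + \tfrac{65}{2}z - 216 to the basis.

The other S-polynomials (S(f_1,g_3), S(f_2,g_3)) all reduce to 0 modulo the current basis, so we have a Gröbner basis.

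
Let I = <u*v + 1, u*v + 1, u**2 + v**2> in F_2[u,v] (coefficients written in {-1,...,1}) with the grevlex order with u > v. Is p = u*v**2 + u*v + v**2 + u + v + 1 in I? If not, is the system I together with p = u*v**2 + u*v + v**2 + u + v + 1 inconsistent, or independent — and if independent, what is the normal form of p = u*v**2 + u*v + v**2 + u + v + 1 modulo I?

u*v**2 + u*v + v**2 + u + v + 1 is independent of I; its normal form modulo I is v**2 + u.

First compute the reduced Gröbner basis of I by Buchberger's algorithm.
f_1 = u*v + 1, LT = u*v.
f_2 = u*v + 1, LT = u*v.
f_3 = u**2 + v**2, LT = u**2.

S(f_1,f_3): lcm = u**2*v. S = v**3 + u.
  reduce S modulo (f_1, f_2, f_3):
  remainder v**3 + u ≠ 0; add h_4 = v**3 + u to the basis.

The other S-polynomials (S(f_1,f_2), S(f_2,f_3), S(f_1,h_4), S(f_2,h_4), S(f_3,h_4)) all reduce to 0 modulo the current basis, so we have a Gröbner basis.
Inter-reduce: drop elements whose leading term is divisible by another's, tail-reduce, and make monic.
Reduced Gröbner basis: {v**3 + u, u**2 + v**2, u*v + 1}.
Label its elements g_1 = v**3 + u, g_2 = u**2 + v**2, g_3 = u*v + 1.

Reduce p = u*v**2 + u*v + v**2 + u + v + 1 modulo G:
  leading term u*v**2: subtract (v)·g_3 from u*v**2 + u*v + v**2 + u + v + 1 → u*v + v**2 + u + 1
  leading term u*v: subtract (1)·g_3 from u*v + v**2 + u + 1 → v**2 + u
  leading term v**2: no divisor's leading term divides it; move v**2 to the remainder.
  leading term u: no divisor's leading term divides it; move u to the remainder.
  normal form = v**2 + u.
The normal form is nonzero, so p ∉ I. Since p minus its normal form lies in I, I + (p) = I + (r) where r = v**2 + u; decide whether this ideal is the whole ring.
Run Buchberger on G together with r (pairs among the g_i already reduce to 0 since G is a Gröbner basis):
g_1 = v**3 + u, LT = v**3.
g_2 = u**2 + v**2, LT = u**2.
g_3 = u*v + 1, LT = u*v.
r = v**2 + u, LT = v**2.

S(g_1,r): lcm = v**3. S = u*v + u.
  reduce S modulo (g_1, g_2, g_3, r):
  remainder u + 1 ≠ 0; add m_5 = u + 1 to the basis.

S(g_3,r): lcm = u*v**2. S = u**2 + v.
  reduce S modulo (g_1, g_2, g_3, r, m_5):
  remainder v + 1 ≠ 0; add m_6 = v + 1 to the basis.

The other S-polynomials (S(g_1,g_2), S(g_1,g_3), S(g_2,g_3), S(g_2,r), S(g_1,m_5), S(g_2,m_5), S(g_3,m_5), S(r,m_5), S(g_1,m_6), S(g_2,m_6), S(g_3,m_6), S(r,m_6), S(m_5,m_6)) all reduce to 0 modulo the current basis, so we have a Gröbner basis.
Inter-reduce: drop elements whose leading term is divisible by another's, tail-reduce, and make monic.
Reduced Gröbner basis: {u + 1, v + 1}.
The reduced Gröbner basis of I + (p) is {u + 1, v + 1} ≠ {1}, a proper ideal, so the enlarged system stays consistent: p is independent of I, with normal form v**2 + u.

The remainder on division by a Gröbner basis is unique — it is the normal form.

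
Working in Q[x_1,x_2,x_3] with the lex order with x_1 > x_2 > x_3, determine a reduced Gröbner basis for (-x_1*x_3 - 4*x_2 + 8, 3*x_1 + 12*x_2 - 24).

f_1 = -x_1*x_3 - 4*x_2 + 8, LT = x_1*x_3.
f_2 = 3*x_1 + 12*x_2 - 24, LT = x_1.

S(f_1,f_2): lcm = x_1*x_3. S = -4*x_2*x_3 + 4*x_2 + 8*x_3 - 8.
  leading term x_2*x_3: no divisor's leading term divides it; move -4*x_2*x_3 to the remainder.
  leading term x_2: no divisor's leading term divides it; move 4*x_2 to the remainder.
  leading term x_3: no divisor's leading term divides it; move 8*x_3 to the remainder.
  leading term 1: no divisor's leading term divides it; move -8 to the remainder.
  remainder -4*x_2*x_3 + 4*x_2 + 8*x_3 - 8 ≠ 0; add g_3 = -4*x_2*x_3 + 4*x_2 + 8*x_3 - 8 to the basis.

The other S-polynomials (S(f_1,g_3), S(f_2,g_3)) all reduce to 0 modulo the current basis, so we have a Gröbner basis.
Inter-reduce: drop elements whose leading term is divisible by another's, tail-reduce, and make monic.

G = {x_1 + 4*x_2 - 8, x_2*x_3 - x_2 - 2*x_3 + 2}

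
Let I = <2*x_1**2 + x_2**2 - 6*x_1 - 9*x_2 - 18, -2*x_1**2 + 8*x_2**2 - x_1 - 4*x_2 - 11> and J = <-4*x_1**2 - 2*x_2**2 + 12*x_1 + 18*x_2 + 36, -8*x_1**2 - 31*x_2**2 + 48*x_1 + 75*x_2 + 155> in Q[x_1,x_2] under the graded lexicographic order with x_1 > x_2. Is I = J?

Since reduced Gröbner bases are canonical representatives of ideals under a given ordering, it suffices to compute and compare them.
Buchberger on the first generating set:
f_1 = 2*x_1**2 + x_2**2 - 6*x_1 - 9*x_2 - 18, LT = x_1**2.
f_2 = -2*x_1**2 + 8*x_2**2 - x_1 - 4*x_2 - 11, LT = x_1**2.

S(f_1,f_2): lcm = x_1**2. S = 9/2*x_2**2 - 7/2*x_1 - 13/2*x_2 - 29/2.
  leading term x_2**2: no divisor's leading term divides it; move 9/2*x_2**2 to the remainder.
  leading term x_1: no divisor's leading term divides it; move -7/2*x_1 to the remainder.
  leading term x_2: no divisor's leading term divides it; move -13/2*x_2 to the remainder.
  leading term 1: no divisor's leading term divides it; move -29/2 to the remainder.
  remainder 9/2*x_2**2 - 7/2*x_1 - 13/2*x_2 - 29/2 ≠ 0; add g_3 = 9/2*x_2**2 - 7/2*x_1 - 13/2*x_2 - 29/2 to the basis.

The other S-polynomials (S(f_1,g_3), S(f_2,g_3)) all reduce to 0 modulo the current basis, so we have a Gröbner basis.
Inter-reduce: drop elements whose leading term is divisible by another's, tail-reduce, and make monic.
Reduced Gröbner basis: {x_1**2 - 47/18*x_1 - 34/9*x_2 - 133/18, x_2**2 - 7/9*x_1 - 13/9*x_2 - 29/9}.

Buchberger on the second generating set:
h_1 = -4*x_1**2 - 2*x_2**2 + 12*x_1 + 18*x_2 + 36, LT = x_1**2.
h_2 = -8*x_1**2 - 31*x_2**2 + 48*x_1 + 75*x_2 + 155, LT = x_1**2.

S(h_1,h_2): lcm = x_1**2. S = -27/8*x_2**2 + 3*x_1 + 39/8*x_2 + 83/8.
  leading term x_2**2: no divisor's leading term divides it; move -27/8*x_2**2 to the remainder.
  leading term x_1: no divisor's leading term divides it; move 3*x_1 to the remainder.
  leading term x_2: no divisor's leading term divides it; move 39/8*x_2 to the remainder.
  leading term 1: no divisor's leading term divides it; move 83/8 to the remainder.
  remainder -27/8*x_2**2 + 3*x_1 + 39/8*x_2 + 83/8 ≠ 0; add k_3 = -27/8*x_2**2 + 3*x_1 + 39/8*x_2 + 83/8 to the basis.

The other S-polynomials (S(h_1,k_3), S(h_2,k_3)) all reduce to 0 modulo the current basis, so we have a Gröbner basis.
Inter-reduce: drop elements whose leading term is divisible by another's, tail-reduce, and make monic.
Reduced Gröbner basis: {x_1**2 - 23/9*x_1 - 34/9*x_2 - 403/54, x_2**2 - 8/9*x_1 - 13/9*x_2 - 83/27}.

Since the reduced bases disagree, the two ideals are not the same.
The choice of monomial ordering does not affect the verdict — as long as both bases are computed under the same ordering, their equality decides ideal equality.

No, the ideals differ.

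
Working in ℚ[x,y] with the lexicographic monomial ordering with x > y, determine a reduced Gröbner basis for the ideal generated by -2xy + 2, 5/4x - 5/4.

f_1 = -2xy + 2, LT = xy.
f_2 = 5/4x - 5/4, LT = x.

S(f_1,f_2): lcm = xy. S = y - 1.
  leading term y: no divisor's leading term divides it; move y to the remainder.
  leading term 1: no divisor's leading term divides it; move -1 to the remainder.
  remainder y - 1 ≠ 0; add g_3 = y - 1 to the basis.

The other S-polynomials (S(f_1,g_3), S(f_2,g_3)) all reduce to 0 modulo the current basis, so we have a Gröbner basis.
Inter-reduce: drop elements whose leading term is divisible by another's, tail-reduce, and make monic.

G = {x - 1, y - 1}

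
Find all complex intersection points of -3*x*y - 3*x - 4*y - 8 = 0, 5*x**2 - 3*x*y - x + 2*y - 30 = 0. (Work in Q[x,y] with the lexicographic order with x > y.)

Compute a lex Gröbner basis by Buchberger's algorithm.
f_1 = -3*x*y - 3*x - 4*y - 8, LT = x*y.
f_2 = 5*x**2 - 3*x*y - x + 2*y - 30, LT = x**2.

S(f_1,f_2): lcm = x**2*y. S = x**2 + 3/5*x*y**2 + 23/15*x*y + 8/3*x - 2/5*y**2 + 6*y.
  leading term x**2: subtract (1/5)·f_2 from x**2 + 3/5*x*y**2 + 23/15*x*y + 8/3*x - 2/5*y**2 + 6*y → 3/5*x*y**2 + 32/15*x*y + 43/15*x - 2/5*y**2 + 28/5*y + 6
  leading term x*y**2: subtract (-1/5*y)·f_1 from 3/5*x*y**2 + 32/15*x*y + 43/15*x - 2/5*y**2 + 28/5*y + 6 → 23/15*x*y + 43/15*x - 6/5*y**2 + 4*y + 6
  leading term x*y: subtract (-23/45)·f_1 from 23/15*x*y + 43/15*x - 6/5*y**2 + 4*y + 6 → 4/3*x - 6/5*y**2 + 88/45*y + 86/45
  leading term x: no divisor's leading term divides it; move 4/3*x to the remainder.
  leading term y**2: no divisor's leading term divides it; move -6/5*y**2 to the remainder.
  leading term y: no divisor's leading term divides it; move 88/45*y to the remainder.
  leading term 1: no divisor's leading term divides it; move 86/45 to the remainder.
  remainder 4/3*x - 6/5*y**2 + 88/45*y + 86/45 ≠ 0; add h_3 = 4/3*x - 6/5*y**2 + 88/45*y + 86/45 to the basis.

S(f_1,h_3): lcm = x*y. S = x + 9/10*y**3 - 22/15*y**2 - 1/10*y + 8/3.
  leading term x: subtract (3/4)·h_3 from x + 9/10*y**3 - 22/15*y**2 - 1/10*y + 8/3 → 9/10*y**3 - 17/30*y**2 - 47/30*y + 37/30
  leading term y**3: no divisor's leading term divides it; move 9/10*y**3 to the remainder.
  leading term y**2: no divisor's leading term divides it; move -17/30*y**2 to the remainder.
  leading term y: no divisor's leading term divides it; move -47/30*y to the remainder.
  leading term 1: no divisor's leading term divides it; move 37/30 to the remainder.
  remainder 9/10*y**3 - 17/30*y**2 - 47/30*y + 37/30 ≠ 0; add h_4 = 9/10*y**3 - 17/30*y**2 - 47/30*y + 37/30 to the basis.

The other S-polynomials (S(f_2,h_3), S(f_1,h_4), S(f_2,h_4), S(h_3,h_4)) all reduce to 0 modulo the current basis, so we have a Gröbner basis.
Inter-reduce: drop elements whose leading term is divisible by another's, tail-reduce, and make monic.
Reduced Gröbner basis: {x - 9/10*y**2 + 22/15*y + 43/30, y**3 - 17/27*y**2 - 47/27*y + 37/27}.

From the last basis element, y**3 - 17/27*y**2 - 47/27*y + 37/27 = 0, so y takes values in {-37/27, 1}. Each choice, substituted upward through the basis, yields the corresponding point(s) of the solution set.
  y = -37/27: the earlier basis element becomes x - 34/15 = 0, giving x = 34/15 — point (34/15, -37/27).
  y = 1: the earlier basis element becomes x + 2 = 0, giving x = -2 — point (-2, 1).

{(34/15, -37/27), (-2, 1)}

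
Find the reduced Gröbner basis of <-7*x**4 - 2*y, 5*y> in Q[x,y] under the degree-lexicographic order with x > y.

G = {x**4, y}

f_1 = -7*x**4 - 2*y, LT = x**4.
f_2 = 5*y, LT = y.

The S-polynomials (S(f_1,f_2)) all reduce to 0 modulo the current basis, so we have a Gröbner basis.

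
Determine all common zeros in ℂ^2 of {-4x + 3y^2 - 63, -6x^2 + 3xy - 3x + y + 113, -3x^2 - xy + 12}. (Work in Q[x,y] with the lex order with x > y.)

Compute a lex Gröbner basis by Buchberger's algorithm.
f_1 = -4x + 3y^2 - 63, LT = x.
f_2 = -6x^2 + 3xy - 3x + y + 113, LT = x^2.
f_3 = -3x^2 - xy + 12, LT = x^2.

S(f_1,f_2): lcm = x^2. S = -3/4xy^2 + 1/2xy + 61/4x + 1/6y + 113/6.
  leading term xy^2: subtract (3/16y^2)·f_1 from -3/4xy^2 + 1/2xy + 61/4x + 1/6y + 113/6 → 1/2xy + 61/4x - 9/16y^4 + 189/16y^2 + 1/6y + 113/6
  leading term xy: subtract (-1/8y)·f_1 from 1/2xy + 61/4x - 9/16y^4 + 189/16y^2 + 1/6y + 113/6 → 61/4x - 9/16y^4 + 3/8y^3 + 189/16y^2 - 185/24y + 113/6
  leading term x: subtract (-61/16)·f_1 from 61/4x - 9/16y^4 + 3/8y^3 + 189/16y^2 - 185/24y + 113/6 → -9/16y^4 + 3/8y^3 + 93/4y^2 - 185/24y - 10625/48
  leading term y^4: no divisor's leading term divides it; move -9/16y^4 to the remainder.
  leading term y^3: no divisor's leading term divides it; move 3/8y^3 to the remainder.
  leading term y^2: no divisor's leading term divides it; move 93/4y^2 to the remainder.
  leading term y: no divisor's leading term divides it; move -185/24y to the remainder.
  leading term 1: no divisor's leading term divides it; move -10625/48 to the remainder.
  remainder -9/16y^4 + 3/8y^3 + 93/4y^2 - 185/24y - 10625/48 ≠ 0; add h_4 = -9/16y^4 + 3/8y^3 + 93/4y^2 - 185/24y - 10625/48 to the basis.

S(f_1,f_3): lcm = x^2. S = -3/4xy^2 - 1/3xy + 63/4x + 4.
  leading term xy^2: subtract (3/16y^2)·f_1 from -3/4xy^2 - 1/3xy + 63/4x + 4 → -1/3xy + 63/4x - 9/16y^4 + 189/16y^2 + 4
  leading term xy: subtract (1/12y)·f_1 from -1/3xy + 63/4x - 9/16y^4 + 189/16y^2 + 4 → 63/4x - 9/16y^4 - 1/4y^3 + 189/16y^2 + 21/4y + 4
  leading term x: subtract (-63/16)·f_1 from 63/4x - 9/16y^4 - 1/4y^3 + 189/16y^2 + 21/4y + 4 → -9/16y^4 - 1/4y^3 + 189/8y^2 + 21/4y - 3905/16
  leading term y^4: subtract (1)·h_4 from -9/16y^4 - 1/4y^3 + 189/8y^2 + 21/4y - 3905/16 → -5/8y^3 + 3/8y^2 + 311/24y - 545/24
  leading term y^3: no divisor's leading term divides it; move -5/8y^3 to the remainder.
  leading term y^2: no divisor's leading term divides it; move 3/8y^2 to the remainder.
  leading term y: no divisor's leading term divides it; move 311/24y to the remainder.
  leading term 1: no divisor's leading term divides it; move -545/24 to the remainder.
  remainder -5/8y^3 + 3/8y^2 + 311/24y - 545/24 ≠ 0; add h_5 = -5/8y^3 + 3/8y^2 + 311/24y - 545/24 to the basis.

S(f_2,f_3): lcm = x^2. S = -5/6xy + 1/2x - 1/6y - 89/6.
  leading term xy: subtract (5/24y)·f_1 from -5/6xy + 1/2x - 1/6y - 89/6 → 1/2x - 5/8y^3 + 311/24y - 89/6
  leading term x: subtract (-1/8)·f_1 from 1/2x - 5/8y^3 + 311/24y - 89/6 → -5/8y^3 + 3/8y^2 + 311/24y - 545/24
  leading term y^3: subtract (1)·h_5 from -5/8y^3 + 3/8y^2 + 311/24y - 545/24 → 0
  remainder 0.

S(f_1,h_4): leading monomials are coprime, so the S-polynomial reduces to 0 (Buchberger's first criterion).
S(f_2,h_4): leading monomials are coprime, so the S-polynomial reduces to 0 (Buchberger's first criterion).
S(f_3,h_4): leading monomials are coprime, so the S-polynomial reduces to 0 (Buchberger's first criterion).
S(f_1,h_5): leading monomials are coprime, so the S-polynomial reduces to 0 (Buchberger's first criterion).
S(f_2,h_5): leading monomials are coprime, so the S-polynomial reduces to 0 (Buchberger's first criterion).
S(f_3,h_5): leading monomials are coprime, so the S-polynomial reduces to 0 (Buchberger's first criterion).
S(h_4,h_5): lcm = y^4. S = -1/15y^3 - 103/5y^2 - 611/27y + 10625/27.
  leading term y^3: subtract (8/75)·h_5 from -1/15y^3 - 103/5y^2 - 611/27y + 10625/27 → -516/25y^2 - 16208/675y + 53452/135
  leading term y^2: no divisor's leading term divides it; move -516/25y^2 to the remainder.
  leading term y: no divisor's leading term divides it; move -16208/675y to the remainder.
  leading term 1: no divisor's leading term divides it; move 53452/135 to the remainder.
  remainder -516/25y^2 - 16208/675y + 53452/135 ≠ 0; add h_6 = -516/25y^2 - 16208/675y + 53452/135 to the basis.

S(f_1,h_6): leading monomials are coprime, so the S-polynomial reduces to 0 (Buchberger's first criterion).
S(f_2,h_6): leading monomials are coprime, so the S-polynomial reduces to 0 (Buchberger's first criterion).
S(f_3,h_6): leading monomials are coprime, so the S-polynomial reduces to 0 (Buchberger's first criterion).
S(h_4,h_6): lcm = y^4. S = -6374/3483y^3 - 77149/3483y^2 + 370/27y + 10625/27.
  leading term y^3: subtract (50992/17415)·h_5 from -6374/3483y^3 - 77149/3483y^2 + 370/27y + 10625/27 → -404867/17415y^2 - 1266364/52245y + 4806641/10449
  leading term y^2: subtract (2024335/1797228)·h_6 from -404867/17415y^2 - 1266364/52245y + 4806641/10449 → 34054496/12131289y + 170272480/12131289
  leading term y: no divisor's leading term divides it; move 34054496/12131289y to the remainder.
  leading term 1: no divisor's leading term divides it; move 170272480/12131289 to the remainder.
  remainder 34054496/12131289y + 170272480/12131289 ≠ 0; add h_7 = 34054496/12131289y + 170272480/12131289 to the basis.

S(h_5,h_6): lcm = y^3. S = -30709/17415y^2 - 26996/17415y + 109/3.
  leading term y^2: subtract (153545/1797228)·h_6 from -30709/17415y^2 - 26996/17415y + 109/3 → 6081160/12131289y + 30405800/12131289
  leading term y: subtract (5/28)·h_7 from 6081160/12131289y + 30405800/12131289 → 0
  remainder 0.

S(f_1,h_7): leading monomials are coprime, so the S-polynomial reduces to 0 (Buchberger's first criterion).
S(f_2,h_7): leading monomials are coprime, so the S-polynomial reduces to 0 (Buchberger's first criterion).
S(f_3,h_7): leading monomials are coprime, so the S-polynomial reduces to 0 (Buchberger's first criterion).
S(h_4,h_7): lcm = y^4. S = -17/3y^3 - 124/3y^2 + 370/27y + 10625/27.
  leading term y^3: subtract (136/15)·h_5 from -17/3y^3 - 124/3y^2 + 370/27y + 10625/27 → -671/15y^2 - 14011/135y + 16184/27
  leading term y^2: subtract (3355/1548)·h_6 from -671/15y^2 - 14011/135y + 16184/27 → -540673/10449y - 2703365/10449
  leading term y: subtract (-89674479/4864928)·h_7 from -540673/10449y - 2703365/10449 → 0
  remainder 0.

S(h_5,h_7): lcm = y^3. S = -28/5y^2 - 311/15y + 109/3.
  leading term y^2: subtract (35/129)·h_6 from -28/5y^2 - 311/15y + 109/3 → -49523/3483y - 247615/3483
  leading term y: subtract (-172488609/34054496)·h_7 from -49523/3483y - 247615/3483 → 0
  remainder 0.

S(h_6,h_7): lcm = y^2. S = -13363/3483y - 66815/3483.
  leading term y: subtract (-6649047/4864928)·h_7 from -13363/3483y - 66815/3483 → 0
  remainder 0.

Every S-polynomial of the final basis reduces to 0, so we have a Gröbner basis.
Inter-reduce: drop elements whose leading term is divisible by another's, tail-reduce, and make monic.
Reduced Gröbner basis: {x - 3, y + 5}.

A lex Gröbner basis eliminates variables successively. Here y + 5 depends only on y, with roots {-5}; lifting each root through the earlier basis elements recovers the full solutions.
  y = -5: the earlier basis element becomes x - 3 = 0, giving x = 3 — point (3, -5).
Each listed point satisfies every original equation (direct substitution).

{(3, -5)}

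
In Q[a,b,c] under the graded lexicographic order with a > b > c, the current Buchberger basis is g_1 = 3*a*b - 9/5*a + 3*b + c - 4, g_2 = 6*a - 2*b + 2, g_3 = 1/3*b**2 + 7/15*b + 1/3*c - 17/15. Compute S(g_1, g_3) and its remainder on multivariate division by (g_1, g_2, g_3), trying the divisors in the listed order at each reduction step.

lcm(LM(g_1), LM(g_3)) = a*b**2.
S = (lcm/LT(g_1))·g_1 − (lcm/LT(g_3))·g_3 = -2*a*b - a*c + b**2 + 1/3*b*c + 17/5*a - 4/3*b.
Reduce S modulo (g_1, g_2, g_3) in that order:
  leading term a*b: subtract (-2/3)·g_1 from -2*a*b - a*c + b**2 + 1/3*b*c + 17/5*a - 4/3*b → -a*c + b**2 + 1/3*b*c + 11/5*a + 2/3*b + 2/3*c - 8/3
  leading term a*c: subtract (-1/6*c)·g_2 from -a*c + b**2 + 1/3*b*c + 11/5*a + 2/3*b + 2/3*c - 8/3 → b**2 + 11/5*a + 2/3*b + c - 8/3
  leading term b**2: subtract (3)·g_3 from b**2 + 11/5*a + 2/3*b + c - 8/3 → 11/5*a - 11/15*b + 11/15
  leading term a: subtract (11/30)·g_2 from 11/5*a - 11/15*b + 11/15 → 0
The remainder is 0, so this S-polynomial contributes no new basis element.

S(g_1, g_3) = -2*a*b - a*c + b**2 + 1/3*b*c + 17/5*a - 4/3*b; remainder on division = 0.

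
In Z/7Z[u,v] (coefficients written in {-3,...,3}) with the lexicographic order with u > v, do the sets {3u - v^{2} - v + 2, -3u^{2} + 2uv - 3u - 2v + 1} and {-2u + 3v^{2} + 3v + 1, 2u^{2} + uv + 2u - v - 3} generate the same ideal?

Yes, the ideals are equal.

Two ideals are equal iff their reduced Gröbner bases coincide (the reduced basis is unique for a fixed ordering).
Buchberger on the first generating set:
f_1 = 3u - v^{2} - v + 2, LT = u.
f_2 = -3u^{2} + 2uv - 3u - 2v + 1, LT = u^{2}.

S(f_1,f_2): lcm = u^{2}. S = 2uv^{2} - 2uv + 2u - 3v - 2.
  leading term uv^{2}: subtract (3v^{2})·f_1 from 2uv^{2} - 2uv + 2u - 3v - 2 → -2uv + 2u + 3v^{4} + 3v^{3} + v^{2} - 3v - 2
  leading term uv: subtract (-3v)·f_1 from -2uv + 2u + 3v^{4} + 3v^{3} + v^{2} - 3v - 2 → 2u + 3v^{4} - 2v^{2} + 3v - 2
  leading term u: subtract (3)·f_1 from 2u + 3v^{4} - 2v^{2} + 3v - 2 → 3v^{4} + v^{2} - v - 1
  leading term v^{4}: no divisor's leading term divides it; move 3v^{4} to the remainder.
  leading term v^{2}: no divisor's leading term divides it; move v^{2} to the remainder.
  leading term v: no divisor's leading term divides it; move -v to the remainder.
  leading term 1: no divisor's leading term divides it; move -1 to the remainder.
  remainder 3v^{4} + v^{2} - v - 1 ≠ 0; add g_3 = 3v^{4} + v^{2} - v - 1 to the basis.

The other S-polynomials (S(f_1,g_3), S(f_2,g_3)) all reduce to 0 modulo the current basis, so we have a Gröbner basis.
Inter-reduce: drop elements whose leading term is divisible by another's, tail-reduce, and make monic.
Reduced Gröbner basis: {u + 2v^{2} + 2v + 3, v^{4} - 2v^{2} + 2v + 2}.

Buchberger on the second generating set:
h_1 = -2u + 3v^{2} + 3v + 1, LT = u.
h_2 = 2u^{2} + uv + 2u - v - 3, LT = u^{2}.

S(h_1,h_2): lcm = u^{2}. S = 2uv^{2} - 2uv + 2u - 3v - 2.
  leading term uv^{2}: subtract (-v^{2})·h_1 from 2uv^{2} - 2uv + 2u - 3v - 2 → -2uv + 2u + 3v^{4} + 3v^{3} + v^{2} - 3v - 2
  leading term uv: subtract (v)·h_1 from -2uv + 2u + 3v^{4} + 3v^{3} + v^{2} - 3v - 2 → 2u + 3v^{4} - 2v^{2} + 3v - 2
  leading term u: subtract (-1)·h_1 from 2u + 3v^{4} - 2v^{2} + 3v - 2 → 3v^{4} + v^{2} - v - 1
  leading term v^{4}: no divisor's leading term divides it; move 3v^{4} to the remainder.
  leading term v^{2}: no divisor's leading term divides it; move v^{2} to the remainder.
  leading term v: no divisor's leading term divides it; move -v to the remainder.
  leading term 1: no divisor's leading term divides it; move -1 to the remainder.
  remainder 3v^{4} + v^{2} - v - 1 ≠ 0; add k_3 = 3v^{4} + v^{2} - v - 1 to the basis.

The other S-polynomials (S(h_1,k_3), S(h_2,k_3)) all reduce to 0 modulo the current basis, so we have a Gröbner basis.
Inter-reduce: drop elements whose leading term is divisible by another's, tail-reduce, and make monic.
Reduced Gröbner basis: {u + 2v^{2} + 2v + 3, v^{4} - 2v^{2} + 2v + 2}.

Same reduced basis, so the two generating sets span the same ideal.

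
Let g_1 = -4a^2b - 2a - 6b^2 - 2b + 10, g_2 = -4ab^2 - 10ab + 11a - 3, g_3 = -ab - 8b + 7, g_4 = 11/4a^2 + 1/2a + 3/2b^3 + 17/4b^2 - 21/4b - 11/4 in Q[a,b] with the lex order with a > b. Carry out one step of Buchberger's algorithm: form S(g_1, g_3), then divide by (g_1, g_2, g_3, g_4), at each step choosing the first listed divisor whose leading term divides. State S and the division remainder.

S(g_1, g_3) = -8ab + 15/2a + 3/2b^2 + 1/2b - 5/2; remainder on division = 15/2a + 3/2b^2 + 129/2b - 117/2.

lcm(LM(g_1), LM(g_3)) = a^2b.
S = (lcm/LT(g_1))·g_1 − (lcm/LT(g_3))·g_3 = -8ab + 15/2a + 3/2b^2 + 1/2b - 5/2.
Reduce S modulo (g_1, g_2, g_3, g_4) in that order:
  leading term ab: subtract (8)·g_3 from -8ab + 15/2a + 3/2b^2 + 1/2b - 5/2 → 15/2a + 3/2b^2 + 129/2b - 117/2
  leading term a: no divisor's leading term divides it; move 15/2a to the remainder.
  leading term b^2: no divisor's leading term divides it; move 3/2b^2 to the remainder.
  leading term b: no divisor's leading term divides it; move 129/2b to the remainder.
  leading term 1: no divisor's leading term divides it; move -117/2 to the remainder.
The remainder 15/2a + 3/2b^2 + 129/2b - 117/2 is nonzero, so it would be added as the next basis element.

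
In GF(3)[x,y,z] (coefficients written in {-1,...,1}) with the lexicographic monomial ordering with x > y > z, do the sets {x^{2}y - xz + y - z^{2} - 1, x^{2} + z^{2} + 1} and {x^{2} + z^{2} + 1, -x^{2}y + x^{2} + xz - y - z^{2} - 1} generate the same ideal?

Yes, the ideals are equal.

For a fixed monomial order, each ideal has a unique reduced Gröbner basis; comparing bases decides equality.
Buchberger on the first generating set:
f_1 = x^{2}y - xz + y - z^{2} - 1, LT = x^{2}y.
f_2 = x^{2} + z^{2} + 1, LT = x^{2}.

S(f_1,f_2): lcm = x^{2}y. S = -xz - yz^{2} - z^{2} - 1.
  reduce S modulo (f_1, f_2):
  remainder -xz - yz^{2} - z^{2} - 1 ≠ 0; add g_3 = -xz - yz^{2} - z^{2} - 1 to the basis.

S(f_1,g_3): lcm = x^{2}yz. S = -xy^{2}z^{2} - xyz^{2} - xy - xz^{2} + yz - z^{3} - z.
  reduce S modulo (f_1, f_2, g_3):
  remainder -xy + y^{3}z^{3} - y^{2}z^{3} + y^{2}z - yz^{3} - yz ≠ 0; add g_4 = -xy + y^{3}z^{3} - y^{2}z^{3} + y^{2}z - yz^{3} - yz to the basis.

S(f_2,g_3): lcm = x^{2}z. S = -xyz^{2} - xz^{2} - x + z^{3} + z.
  reduce S modulo (f_1, f_2, g_3, g_4):
  remainder -x + y^{2}z^{3} - yz^{3} + yz - z^{3} - z ≠ 0; add g_5 = -x + y^{2}z^{3} - yz^{3} + yz - z^{3} - z to the basis.

S(f_1,g_4): lcm = x^{2}y. S = xy^{3}z^{3} - xy^{2}z^{3} + xy^{2}z - xyz^{3} - xyz - xz + y - z^{2} - 1.
  reduce S modulo (f_1, f_2, g_3, g_4, g_5):
  remainder -y^{4}z^{4} + y^{3}z^{2} - y^{2}z^{4} + y^{2}z^{2} - y^{2} + yz^{4} - y ≠ 0; add g_6 = -y^{4}z^{4} + y^{3}z^{2} - y^{2}z^{4} + y^{2}z^{2} - y^{2} + yz^{4} - y to the basis.

S(g_3,g_4): lcm = xyz. S = y^{3}z^{4} - y^{2}z^{4} - y^{2}z^{2} - yz^{4} + y.
  reduce S modulo (f_1, f_2, g_3, g_4, g_5, g_6):
  remainder y^{3}z^{4} - y^{2}z^{4} - y^{2}z^{2} - yz^{4} + y ≠ 0; add g_7 = y^{3}z^{4} - y^{2}z^{4} - y^{2}z^{2} - yz^{4} + y to the basis.

S(f_2,g_5): lcm = x^{2}. S = xy^{2}z^{3} - xyz^{3} + xyz - xz^{3} - xz + z^{2} + 1.
  reduce S modulo (f_1, f_2, g_3, g_4, g_5, g_6, g_7):
  remainder -y^{2}z^{4} + yz^{4} + yz^{2} + z^{4} - 1 ≠ 0; add g_8 = -y^{2}z^{4} + yz^{4} + yz^{2} + z^{4} - 1 to the basis.

The other S-polynomials (S(f_2,g_4), S(f_1,g_5), S(g_3,g_5), S(g_4,g_5), S(f_1,g_6), S(f_2,g_6), S(g_3,g_6), S(g_4,g_6), S(g_5,g_6), S(f_1,g_7), S(f_2,g_7), S(g_3,g_7), S(g_4,g_7), S(g_5,g_7), S(g_6,g_7), S(f_1,g_8), S(f_2,g_8), S(g_3,g_8), S(g_4,g_8), S(g_5,g_8), S(g_6,g_8), S(g_7,g_8)) all reduce to 0 modulo the current basis, so we have a Gröbner basis.
Inter-reduce: drop elements whose leading term is divisible by another's, tail-reduce, and make monic.
Reduced Gröbner basis: {x - y^{2}z^{3} + yz^{3} - yz + z^{3} + z, y^{2}z^{4} - yz^{4} - yz^{2} - z^{4} + 1}.

Buchberger on the second generating set:
h_1 = x^{2} + z^{2} + 1, LT = x^{2}.
h_2 = -x^{2}y + x^{2} + xz - y - z^{2} - 1, LT = x^{2}y.

S(h_1,h_2): lcm = x^{2}y. S = x^{2} + xz + yz^{2} - z^{2} - 1.
  reduce S modulo (h_1, h_2):
  remainder xz + yz^{2} + z^{2} + 1 ≠ 0; add k_3 = xz + yz^{2} + z^{2} + 1 to the basis.

S(h_1,k_3): lcm = x^{2}z. S = -xyz^{2} - xz^{2} - x + z^{3} + z.
  reduce S modulo (h_1, h_2, k_3):
  remainder -x + y^{2}z^{3} - yz^{3} + yz - z^{3} - z ≠ 0; add k_4 = -x + y^{2}z^{3} - yz^{3} + yz - z^{3} - z to the basis.

S(h_1,k_4): lcm = x^{2}. S = xy^{2}z^{3} - xyz^{3} + xyz - xz^{3} - xz + z^{2} + 1.
  reduce S modulo (h_1, h_2, k_3, k_4):
  remainder -y^{3}z^{4} + y^{2}z^{2} - yz^{4} + yz^{2} - y + z^{4} - 1 ≠ 0; add k_5 = -y^{3}z^{4} + y^{2}z^{2} - yz^{4} + yz^{2} - y + z^{4} - 1 to the basis.

S(k_3,k_4): lcm = xz. S = y^{2}z^{4} - yz^{4} - yz^{2} - z^{4} + 1.
  reduce S modulo (h_1, h_2, k_3, k_4, k_5):
  remainder y^{2}z^{4} - yz^{4} - yz^{2} - z^{4} + 1 ≠ 0; add k_6 = y^{2}z^{4} - yz^{4} - yz^{2} - z^{4} + 1 to the basis.

The other S-polynomials (S(h_2,k_3), S(h_2,k_4), S(h_1,k_5), S(h_2,k_5), S(k_3,k_5), S(k_4,k_5), S(h_1,k_6), S(h_2,k_6), S(k_3,k_6), S(k_4,k_6), S(k_5,k_6)) all reduce to 0 modulo the current basis, so we have a Gröbner basis.
Inter-reduce: drop elements whose leading term is divisible by another's, tail-reduce, and make monic.
Reduced Gröbner basis: {x - y^{2}z^{3} + yz^{3} - yz + z^{3} + z, y^{2}z^{4} - yz^{4} - yz^{2} - z^{4} + 1}.

The two bases agree; hence the ideals are identical.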